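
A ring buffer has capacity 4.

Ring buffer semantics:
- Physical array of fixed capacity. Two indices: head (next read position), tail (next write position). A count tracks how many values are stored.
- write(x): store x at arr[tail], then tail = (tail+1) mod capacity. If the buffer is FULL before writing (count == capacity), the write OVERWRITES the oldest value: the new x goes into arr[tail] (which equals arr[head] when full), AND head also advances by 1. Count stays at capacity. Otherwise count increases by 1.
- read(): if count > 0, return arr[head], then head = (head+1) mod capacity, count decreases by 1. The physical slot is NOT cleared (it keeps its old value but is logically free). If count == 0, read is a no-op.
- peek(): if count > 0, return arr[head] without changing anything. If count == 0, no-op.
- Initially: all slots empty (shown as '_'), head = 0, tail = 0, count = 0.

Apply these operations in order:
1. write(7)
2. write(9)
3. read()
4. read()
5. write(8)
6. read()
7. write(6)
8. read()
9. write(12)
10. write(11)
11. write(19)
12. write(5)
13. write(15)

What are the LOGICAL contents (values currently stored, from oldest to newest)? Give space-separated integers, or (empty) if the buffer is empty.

After op 1 (write(7)): arr=[7 _ _ _] head=0 tail=1 count=1
After op 2 (write(9)): arr=[7 9 _ _] head=0 tail=2 count=2
After op 3 (read()): arr=[7 9 _ _] head=1 tail=2 count=1
After op 4 (read()): arr=[7 9 _ _] head=2 tail=2 count=0
After op 5 (write(8)): arr=[7 9 8 _] head=2 tail=3 count=1
After op 6 (read()): arr=[7 9 8 _] head=3 tail=3 count=0
After op 7 (write(6)): arr=[7 9 8 6] head=3 tail=0 count=1
After op 8 (read()): arr=[7 9 8 6] head=0 tail=0 count=0
After op 9 (write(12)): arr=[12 9 8 6] head=0 tail=1 count=1
After op 10 (write(11)): arr=[12 11 8 6] head=0 tail=2 count=2
After op 11 (write(19)): arr=[12 11 19 6] head=0 tail=3 count=3
After op 12 (write(5)): arr=[12 11 19 5] head=0 tail=0 count=4
After op 13 (write(15)): arr=[15 11 19 5] head=1 tail=1 count=4

Answer: 11 19 5 15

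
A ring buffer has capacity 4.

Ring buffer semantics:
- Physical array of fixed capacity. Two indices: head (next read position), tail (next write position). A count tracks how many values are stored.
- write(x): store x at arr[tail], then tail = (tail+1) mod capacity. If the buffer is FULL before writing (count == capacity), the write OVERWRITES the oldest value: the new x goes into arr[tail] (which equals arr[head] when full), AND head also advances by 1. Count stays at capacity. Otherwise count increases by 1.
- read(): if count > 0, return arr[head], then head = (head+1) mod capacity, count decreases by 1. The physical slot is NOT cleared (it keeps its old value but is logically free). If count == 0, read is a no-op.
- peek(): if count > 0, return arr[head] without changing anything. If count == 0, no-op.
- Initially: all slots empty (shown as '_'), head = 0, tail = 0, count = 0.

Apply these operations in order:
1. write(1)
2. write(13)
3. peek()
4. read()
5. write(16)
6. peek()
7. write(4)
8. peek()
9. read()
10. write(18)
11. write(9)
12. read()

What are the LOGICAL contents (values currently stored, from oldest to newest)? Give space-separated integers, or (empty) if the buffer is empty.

After op 1 (write(1)): arr=[1 _ _ _] head=0 tail=1 count=1
After op 2 (write(13)): arr=[1 13 _ _] head=0 tail=2 count=2
After op 3 (peek()): arr=[1 13 _ _] head=0 tail=2 count=2
After op 4 (read()): arr=[1 13 _ _] head=1 tail=2 count=1
After op 5 (write(16)): arr=[1 13 16 _] head=1 tail=3 count=2
After op 6 (peek()): arr=[1 13 16 _] head=1 tail=3 count=2
After op 7 (write(4)): arr=[1 13 16 4] head=1 tail=0 count=3
After op 8 (peek()): arr=[1 13 16 4] head=1 tail=0 count=3
After op 9 (read()): arr=[1 13 16 4] head=2 tail=0 count=2
After op 10 (write(18)): arr=[18 13 16 4] head=2 tail=1 count=3
After op 11 (write(9)): arr=[18 9 16 4] head=2 tail=2 count=4
After op 12 (read()): arr=[18 9 16 4] head=3 tail=2 count=3

Answer: 4 18 9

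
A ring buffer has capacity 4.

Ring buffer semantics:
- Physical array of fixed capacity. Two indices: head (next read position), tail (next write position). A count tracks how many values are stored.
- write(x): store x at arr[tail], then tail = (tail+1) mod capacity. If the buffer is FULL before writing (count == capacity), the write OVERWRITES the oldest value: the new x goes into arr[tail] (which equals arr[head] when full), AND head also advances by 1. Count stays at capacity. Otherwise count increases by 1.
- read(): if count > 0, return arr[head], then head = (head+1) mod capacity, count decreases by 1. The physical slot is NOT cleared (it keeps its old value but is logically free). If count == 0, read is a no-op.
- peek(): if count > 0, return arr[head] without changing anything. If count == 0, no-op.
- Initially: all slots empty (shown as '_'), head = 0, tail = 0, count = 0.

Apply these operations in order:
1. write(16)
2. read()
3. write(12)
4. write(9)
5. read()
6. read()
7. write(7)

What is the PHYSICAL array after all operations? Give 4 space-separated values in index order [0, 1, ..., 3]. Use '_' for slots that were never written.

After op 1 (write(16)): arr=[16 _ _ _] head=0 tail=1 count=1
After op 2 (read()): arr=[16 _ _ _] head=1 tail=1 count=0
After op 3 (write(12)): arr=[16 12 _ _] head=1 tail=2 count=1
After op 4 (write(9)): arr=[16 12 9 _] head=1 tail=3 count=2
After op 5 (read()): arr=[16 12 9 _] head=2 tail=3 count=1
After op 6 (read()): arr=[16 12 9 _] head=3 tail=3 count=0
After op 7 (write(7)): arr=[16 12 9 7] head=3 tail=0 count=1

Answer: 16 12 9 7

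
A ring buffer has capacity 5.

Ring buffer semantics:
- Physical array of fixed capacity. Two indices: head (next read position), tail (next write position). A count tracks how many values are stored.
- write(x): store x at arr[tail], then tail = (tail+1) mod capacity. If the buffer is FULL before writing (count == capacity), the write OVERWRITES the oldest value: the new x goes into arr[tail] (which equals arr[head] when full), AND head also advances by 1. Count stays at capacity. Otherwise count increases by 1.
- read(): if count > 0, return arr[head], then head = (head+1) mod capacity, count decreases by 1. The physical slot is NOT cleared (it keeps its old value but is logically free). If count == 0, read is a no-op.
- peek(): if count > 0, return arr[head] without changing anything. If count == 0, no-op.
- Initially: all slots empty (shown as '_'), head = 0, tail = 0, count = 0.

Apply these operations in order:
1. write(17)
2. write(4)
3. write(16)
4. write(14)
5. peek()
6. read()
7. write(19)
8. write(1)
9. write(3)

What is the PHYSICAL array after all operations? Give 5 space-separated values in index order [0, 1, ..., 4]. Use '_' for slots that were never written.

Answer: 1 3 16 14 19

Derivation:
After op 1 (write(17)): arr=[17 _ _ _ _] head=0 tail=1 count=1
After op 2 (write(4)): arr=[17 4 _ _ _] head=0 tail=2 count=2
After op 3 (write(16)): arr=[17 4 16 _ _] head=0 tail=3 count=3
After op 4 (write(14)): arr=[17 4 16 14 _] head=0 tail=4 count=4
After op 5 (peek()): arr=[17 4 16 14 _] head=0 tail=4 count=4
After op 6 (read()): arr=[17 4 16 14 _] head=1 tail=4 count=3
After op 7 (write(19)): arr=[17 4 16 14 19] head=1 tail=0 count=4
After op 8 (write(1)): arr=[1 4 16 14 19] head=1 tail=1 count=5
After op 9 (write(3)): arr=[1 3 16 14 19] head=2 tail=2 count=5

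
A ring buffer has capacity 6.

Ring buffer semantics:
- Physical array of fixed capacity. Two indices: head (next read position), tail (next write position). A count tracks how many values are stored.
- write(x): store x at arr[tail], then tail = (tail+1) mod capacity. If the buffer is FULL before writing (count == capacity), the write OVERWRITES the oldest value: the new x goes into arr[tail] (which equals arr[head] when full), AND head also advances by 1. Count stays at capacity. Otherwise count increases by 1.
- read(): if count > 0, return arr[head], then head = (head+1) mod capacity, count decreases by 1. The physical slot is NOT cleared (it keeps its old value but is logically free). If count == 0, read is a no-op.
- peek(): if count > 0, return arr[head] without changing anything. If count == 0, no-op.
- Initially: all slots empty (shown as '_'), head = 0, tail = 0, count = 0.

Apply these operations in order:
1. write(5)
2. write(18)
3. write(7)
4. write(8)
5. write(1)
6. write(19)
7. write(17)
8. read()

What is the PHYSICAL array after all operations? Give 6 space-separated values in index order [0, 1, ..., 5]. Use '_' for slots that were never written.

After op 1 (write(5)): arr=[5 _ _ _ _ _] head=0 tail=1 count=1
After op 2 (write(18)): arr=[5 18 _ _ _ _] head=0 tail=2 count=2
After op 3 (write(7)): arr=[5 18 7 _ _ _] head=0 tail=3 count=3
After op 4 (write(8)): arr=[5 18 7 8 _ _] head=0 tail=4 count=4
After op 5 (write(1)): arr=[5 18 7 8 1 _] head=0 tail=5 count=5
After op 6 (write(19)): arr=[5 18 7 8 1 19] head=0 tail=0 count=6
After op 7 (write(17)): arr=[17 18 7 8 1 19] head=1 tail=1 count=6
After op 8 (read()): arr=[17 18 7 8 1 19] head=2 tail=1 count=5

Answer: 17 18 7 8 1 19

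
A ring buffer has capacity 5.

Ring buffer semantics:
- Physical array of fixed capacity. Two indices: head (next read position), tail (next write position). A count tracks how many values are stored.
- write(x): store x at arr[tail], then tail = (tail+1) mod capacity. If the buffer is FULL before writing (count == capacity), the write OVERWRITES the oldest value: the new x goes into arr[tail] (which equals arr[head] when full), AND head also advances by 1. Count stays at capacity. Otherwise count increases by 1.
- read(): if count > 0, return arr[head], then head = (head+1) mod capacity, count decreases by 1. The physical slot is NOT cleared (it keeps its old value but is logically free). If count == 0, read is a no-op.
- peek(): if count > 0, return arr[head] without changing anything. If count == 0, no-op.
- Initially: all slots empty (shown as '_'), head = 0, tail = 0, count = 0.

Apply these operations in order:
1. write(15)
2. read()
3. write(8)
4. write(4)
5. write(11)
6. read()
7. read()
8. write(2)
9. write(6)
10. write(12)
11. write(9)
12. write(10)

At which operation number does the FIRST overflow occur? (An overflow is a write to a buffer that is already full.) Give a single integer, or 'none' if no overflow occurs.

After op 1 (write(15)): arr=[15 _ _ _ _] head=0 tail=1 count=1
After op 2 (read()): arr=[15 _ _ _ _] head=1 tail=1 count=0
After op 3 (write(8)): arr=[15 8 _ _ _] head=1 tail=2 count=1
After op 4 (write(4)): arr=[15 8 4 _ _] head=1 tail=3 count=2
After op 5 (write(11)): arr=[15 8 4 11 _] head=1 tail=4 count=3
After op 6 (read()): arr=[15 8 4 11 _] head=2 tail=4 count=2
After op 7 (read()): arr=[15 8 4 11 _] head=3 tail=4 count=1
After op 8 (write(2)): arr=[15 8 4 11 2] head=3 tail=0 count=2
After op 9 (write(6)): arr=[6 8 4 11 2] head=3 tail=1 count=3
After op 10 (write(12)): arr=[6 12 4 11 2] head=3 tail=2 count=4
After op 11 (write(9)): arr=[6 12 9 11 2] head=3 tail=3 count=5
After op 12 (write(10)): arr=[6 12 9 10 2] head=4 tail=4 count=5

Answer: 12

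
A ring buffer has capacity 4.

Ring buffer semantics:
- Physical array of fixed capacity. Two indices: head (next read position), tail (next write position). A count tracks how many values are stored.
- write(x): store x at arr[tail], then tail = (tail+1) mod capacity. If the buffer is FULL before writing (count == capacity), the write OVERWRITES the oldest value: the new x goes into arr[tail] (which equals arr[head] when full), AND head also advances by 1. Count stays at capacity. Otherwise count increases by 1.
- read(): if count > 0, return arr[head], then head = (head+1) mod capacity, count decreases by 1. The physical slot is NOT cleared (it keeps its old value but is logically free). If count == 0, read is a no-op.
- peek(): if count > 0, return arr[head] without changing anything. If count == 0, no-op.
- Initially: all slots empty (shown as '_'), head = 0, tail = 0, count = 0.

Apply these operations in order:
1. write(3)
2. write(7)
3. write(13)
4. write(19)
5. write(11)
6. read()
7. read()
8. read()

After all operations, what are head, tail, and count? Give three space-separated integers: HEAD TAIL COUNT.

Answer: 0 1 1

Derivation:
After op 1 (write(3)): arr=[3 _ _ _] head=0 tail=1 count=1
After op 2 (write(7)): arr=[3 7 _ _] head=0 tail=2 count=2
After op 3 (write(13)): arr=[3 7 13 _] head=0 tail=3 count=3
After op 4 (write(19)): arr=[3 7 13 19] head=0 tail=0 count=4
After op 5 (write(11)): arr=[11 7 13 19] head=1 tail=1 count=4
After op 6 (read()): arr=[11 7 13 19] head=2 tail=1 count=3
After op 7 (read()): arr=[11 7 13 19] head=3 tail=1 count=2
After op 8 (read()): arr=[11 7 13 19] head=0 tail=1 count=1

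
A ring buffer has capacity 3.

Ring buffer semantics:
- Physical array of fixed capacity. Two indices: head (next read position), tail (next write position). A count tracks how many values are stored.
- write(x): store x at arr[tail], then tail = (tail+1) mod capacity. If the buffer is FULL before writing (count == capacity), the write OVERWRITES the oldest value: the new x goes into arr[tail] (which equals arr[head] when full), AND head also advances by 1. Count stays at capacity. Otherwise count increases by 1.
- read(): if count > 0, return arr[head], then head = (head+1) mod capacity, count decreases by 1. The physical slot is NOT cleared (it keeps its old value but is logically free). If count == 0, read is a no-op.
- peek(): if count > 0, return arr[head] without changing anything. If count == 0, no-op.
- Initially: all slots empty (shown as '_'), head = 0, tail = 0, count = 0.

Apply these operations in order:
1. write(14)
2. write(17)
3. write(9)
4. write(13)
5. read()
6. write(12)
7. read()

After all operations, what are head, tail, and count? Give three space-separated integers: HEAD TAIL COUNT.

After op 1 (write(14)): arr=[14 _ _] head=0 tail=1 count=1
After op 2 (write(17)): arr=[14 17 _] head=0 tail=2 count=2
After op 3 (write(9)): arr=[14 17 9] head=0 tail=0 count=3
After op 4 (write(13)): arr=[13 17 9] head=1 tail=1 count=3
After op 5 (read()): arr=[13 17 9] head=2 tail=1 count=2
After op 6 (write(12)): arr=[13 12 9] head=2 tail=2 count=3
After op 7 (read()): arr=[13 12 9] head=0 tail=2 count=2

Answer: 0 2 2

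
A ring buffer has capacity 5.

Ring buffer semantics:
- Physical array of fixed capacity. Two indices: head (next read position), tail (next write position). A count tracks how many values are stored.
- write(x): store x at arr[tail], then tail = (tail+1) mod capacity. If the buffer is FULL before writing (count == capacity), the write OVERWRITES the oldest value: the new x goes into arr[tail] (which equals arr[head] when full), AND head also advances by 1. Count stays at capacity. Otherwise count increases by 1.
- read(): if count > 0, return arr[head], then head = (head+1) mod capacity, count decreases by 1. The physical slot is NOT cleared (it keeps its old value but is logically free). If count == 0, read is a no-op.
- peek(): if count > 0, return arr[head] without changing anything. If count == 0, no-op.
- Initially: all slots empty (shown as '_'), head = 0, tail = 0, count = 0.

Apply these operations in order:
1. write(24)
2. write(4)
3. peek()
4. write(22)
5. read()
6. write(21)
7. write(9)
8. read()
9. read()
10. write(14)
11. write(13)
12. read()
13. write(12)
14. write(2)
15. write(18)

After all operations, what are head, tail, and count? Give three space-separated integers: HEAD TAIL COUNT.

Answer: 0 0 5

Derivation:
After op 1 (write(24)): arr=[24 _ _ _ _] head=0 tail=1 count=1
After op 2 (write(4)): arr=[24 4 _ _ _] head=0 tail=2 count=2
After op 3 (peek()): arr=[24 4 _ _ _] head=0 tail=2 count=2
After op 4 (write(22)): arr=[24 4 22 _ _] head=0 tail=3 count=3
After op 5 (read()): arr=[24 4 22 _ _] head=1 tail=3 count=2
After op 6 (write(21)): arr=[24 4 22 21 _] head=1 tail=4 count=3
After op 7 (write(9)): arr=[24 4 22 21 9] head=1 tail=0 count=4
After op 8 (read()): arr=[24 4 22 21 9] head=2 tail=0 count=3
After op 9 (read()): arr=[24 4 22 21 9] head=3 tail=0 count=2
After op 10 (write(14)): arr=[14 4 22 21 9] head=3 tail=1 count=3
After op 11 (write(13)): arr=[14 13 22 21 9] head=3 tail=2 count=4
After op 12 (read()): arr=[14 13 22 21 9] head=4 tail=2 count=3
After op 13 (write(12)): arr=[14 13 12 21 9] head=4 tail=3 count=4
After op 14 (write(2)): arr=[14 13 12 2 9] head=4 tail=4 count=5
After op 15 (write(18)): arr=[14 13 12 2 18] head=0 tail=0 count=5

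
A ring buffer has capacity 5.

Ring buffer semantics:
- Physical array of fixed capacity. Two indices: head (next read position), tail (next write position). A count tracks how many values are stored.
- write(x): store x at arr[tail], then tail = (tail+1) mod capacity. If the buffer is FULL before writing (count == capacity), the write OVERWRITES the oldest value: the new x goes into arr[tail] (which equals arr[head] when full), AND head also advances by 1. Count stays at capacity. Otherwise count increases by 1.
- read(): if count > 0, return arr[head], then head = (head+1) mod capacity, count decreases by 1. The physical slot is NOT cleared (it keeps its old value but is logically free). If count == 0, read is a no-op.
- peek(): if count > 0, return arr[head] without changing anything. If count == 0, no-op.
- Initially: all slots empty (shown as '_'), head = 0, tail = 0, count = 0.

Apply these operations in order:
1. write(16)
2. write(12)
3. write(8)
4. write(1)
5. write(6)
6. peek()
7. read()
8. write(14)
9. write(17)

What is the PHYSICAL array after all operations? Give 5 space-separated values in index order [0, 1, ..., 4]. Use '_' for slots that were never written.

After op 1 (write(16)): arr=[16 _ _ _ _] head=0 tail=1 count=1
After op 2 (write(12)): arr=[16 12 _ _ _] head=0 tail=2 count=2
After op 3 (write(8)): arr=[16 12 8 _ _] head=0 tail=3 count=3
After op 4 (write(1)): arr=[16 12 8 1 _] head=0 tail=4 count=4
After op 5 (write(6)): arr=[16 12 8 1 6] head=0 tail=0 count=5
After op 6 (peek()): arr=[16 12 8 1 6] head=0 tail=0 count=5
After op 7 (read()): arr=[16 12 8 1 6] head=1 tail=0 count=4
After op 8 (write(14)): arr=[14 12 8 1 6] head=1 tail=1 count=5
After op 9 (write(17)): arr=[14 17 8 1 6] head=2 tail=2 count=5

Answer: 14 17 8 1 6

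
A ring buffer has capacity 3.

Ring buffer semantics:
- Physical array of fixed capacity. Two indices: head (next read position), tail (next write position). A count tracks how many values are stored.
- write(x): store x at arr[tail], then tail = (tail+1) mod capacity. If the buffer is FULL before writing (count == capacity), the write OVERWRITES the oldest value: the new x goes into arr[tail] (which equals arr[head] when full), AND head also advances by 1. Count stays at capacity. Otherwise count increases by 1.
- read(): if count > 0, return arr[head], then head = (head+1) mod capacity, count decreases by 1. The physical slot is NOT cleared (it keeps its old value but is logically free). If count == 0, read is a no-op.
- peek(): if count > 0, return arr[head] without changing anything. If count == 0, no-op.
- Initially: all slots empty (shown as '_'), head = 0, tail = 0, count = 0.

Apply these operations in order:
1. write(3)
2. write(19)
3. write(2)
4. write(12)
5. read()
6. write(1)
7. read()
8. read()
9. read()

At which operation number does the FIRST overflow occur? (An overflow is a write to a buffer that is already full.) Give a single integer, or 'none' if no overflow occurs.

Answer: 4

Derivation:
After op 1 (write(3)): arr=[3 _ _] head=0 tail=1 count=1
After op 2 (write(19)): arr=[3 19 _] head=0 tail=2 count=2
After op 3 (write(2)): arr=[3 19 2] head=0 tail=0 count=3
After op 4 (write(12)): arr=[12 19 2] head=1 tail=1 count=3
After op 5 (read()): arr=[12 19 2] head=2 tail=1 count=2
After op 6 (write(1)): arr=[12 1 2] head=2 tail=2 count=3
After op 7 (read()): arr=[12 1 2] head=0 tail=2 count=2
After op 8 (read()): arr=[12 1 2] head=1 tail=2 count=1
After op 9 (read()): arr=[12 1 2] head=2 tail=2 count=0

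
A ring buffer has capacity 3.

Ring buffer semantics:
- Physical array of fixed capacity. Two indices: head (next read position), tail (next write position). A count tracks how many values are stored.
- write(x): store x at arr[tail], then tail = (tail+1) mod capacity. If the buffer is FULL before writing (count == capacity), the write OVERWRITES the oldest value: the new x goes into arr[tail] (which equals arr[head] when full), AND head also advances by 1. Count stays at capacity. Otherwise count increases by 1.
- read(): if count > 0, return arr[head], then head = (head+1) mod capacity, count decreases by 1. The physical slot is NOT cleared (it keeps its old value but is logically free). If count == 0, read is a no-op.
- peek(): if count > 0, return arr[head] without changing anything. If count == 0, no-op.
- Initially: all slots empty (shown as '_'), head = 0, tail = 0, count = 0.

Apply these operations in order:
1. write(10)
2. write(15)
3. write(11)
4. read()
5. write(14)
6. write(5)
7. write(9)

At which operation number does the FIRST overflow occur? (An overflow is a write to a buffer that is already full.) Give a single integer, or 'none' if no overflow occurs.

After op 1 (write(10)): arr=[10 _ _] head=0 tail=1 count=1
After op 2 (write(15)): arr=[10 15 _] head=0 tail=2 count=2
After op 3 (write(11)): arr=[10 15 11] head=0 tail=0 count=3
After op 4 (read()): arr=[10 15 11] head=1 tail=0 count=2
After op 5 (write(14)): arr=[14 15 11] head=1 tail=1 count=3
After op 6 (write(5)): arr=[14 5 11] head=2 tail=2 count=3
After op 7 (write(9)): arr=[14 5 9] head=0 tail=0 count=3

Answer: 6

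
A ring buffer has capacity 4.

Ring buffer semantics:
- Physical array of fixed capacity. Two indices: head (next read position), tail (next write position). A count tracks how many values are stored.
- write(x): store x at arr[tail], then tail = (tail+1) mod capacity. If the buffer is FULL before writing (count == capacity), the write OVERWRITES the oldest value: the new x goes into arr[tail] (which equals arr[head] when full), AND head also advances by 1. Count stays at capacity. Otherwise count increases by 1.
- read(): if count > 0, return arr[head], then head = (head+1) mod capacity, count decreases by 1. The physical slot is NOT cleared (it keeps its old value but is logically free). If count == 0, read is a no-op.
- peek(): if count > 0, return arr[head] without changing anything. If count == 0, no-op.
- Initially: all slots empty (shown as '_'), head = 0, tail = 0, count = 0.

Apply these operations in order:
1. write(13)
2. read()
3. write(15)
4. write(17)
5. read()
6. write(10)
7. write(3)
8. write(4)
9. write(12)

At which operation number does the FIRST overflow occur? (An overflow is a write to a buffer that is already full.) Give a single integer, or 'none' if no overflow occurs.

After op 1 (write(13)): arr=[13 _ _ _] head=0 tail=1 count=1
After op 2 (read()): arr=[13 _ _ _] head=1 tail=1 count=0
After op 3 (write(15)): arr=[13 15 _ _] head=1 tail=2 count=1
After op 4 (write(17)): arr=[13 15 17 _] head=1 tail=3 count=2
After op 5 (read()): arr=[13 15 17 _] head=2 tail=3 count=1
After op 6 (write(10)): arr=[13 15 17 10] head=2 tail=0 count=2
After op 7 (write(3)): arr=[3 15 17 10] head=2 tail=1 count=3
After op 8 (write(4)): arr=[3 4 17 10] head=2 tail=2 count=4
After op 9 (write(12)): arr=[3 4 12 10] head=3 tail=3 count=4

Answer: 9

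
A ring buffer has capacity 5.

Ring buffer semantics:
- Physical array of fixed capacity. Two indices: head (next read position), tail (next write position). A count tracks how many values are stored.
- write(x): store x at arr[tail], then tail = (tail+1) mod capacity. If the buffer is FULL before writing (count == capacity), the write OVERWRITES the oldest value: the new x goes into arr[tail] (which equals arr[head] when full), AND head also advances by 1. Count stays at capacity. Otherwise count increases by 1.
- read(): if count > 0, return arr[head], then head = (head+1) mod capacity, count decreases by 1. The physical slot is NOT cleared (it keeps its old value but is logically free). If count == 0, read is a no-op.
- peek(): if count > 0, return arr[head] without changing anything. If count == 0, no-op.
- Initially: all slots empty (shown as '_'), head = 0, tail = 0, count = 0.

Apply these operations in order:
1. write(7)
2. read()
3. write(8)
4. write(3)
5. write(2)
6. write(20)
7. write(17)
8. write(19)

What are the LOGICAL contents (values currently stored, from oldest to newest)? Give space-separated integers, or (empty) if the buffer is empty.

After op 1 (write(7)): arr=[7 _ _ _ _] head=0 tail=1 count=1
After op 2 (read()): arr=[7 _ _ _ _] head=1 tail=1 count=0
After op 3 (write(8)): arr=[7 8 _ _ _] head=1 tail=2 count=1
After op 4 (write(3)): arr=[7 8 3 _ _] head=1 tail=3 count=2
After op 5 (write(2)): arr=[7 8 3 2 _] head=1 tail=4 count=3
After op 6 (write(20)): arr=[7 8 3 2 20] head=1 tail=0 count=4
After op 7 (write(17)): arr=[17 8 3 2 20] head=1 tail=1 count=5
After op 8 (write(19)): arr=[17 19 3 2 20] head=2 tail=2 count=5

Answer: 3 2 20 17 19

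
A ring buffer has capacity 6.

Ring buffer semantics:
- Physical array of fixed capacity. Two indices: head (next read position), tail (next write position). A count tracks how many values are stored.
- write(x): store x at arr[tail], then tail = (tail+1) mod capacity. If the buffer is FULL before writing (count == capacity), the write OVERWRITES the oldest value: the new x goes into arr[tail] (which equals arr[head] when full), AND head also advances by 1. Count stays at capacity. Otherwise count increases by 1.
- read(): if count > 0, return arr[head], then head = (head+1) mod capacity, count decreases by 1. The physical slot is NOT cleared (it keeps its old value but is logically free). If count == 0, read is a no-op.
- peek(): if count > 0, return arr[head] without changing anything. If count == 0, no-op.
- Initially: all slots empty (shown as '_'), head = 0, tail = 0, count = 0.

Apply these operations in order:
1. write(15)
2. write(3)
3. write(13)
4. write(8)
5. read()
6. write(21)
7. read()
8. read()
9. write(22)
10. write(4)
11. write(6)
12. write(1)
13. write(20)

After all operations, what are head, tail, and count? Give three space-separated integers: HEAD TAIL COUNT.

Answer: 4 4 6

Derivation:
After op 1 (write(15)): arr=[15 _ _ _ _ _] head=0 tail=1 count=1
After op 2 (write(3)): arr=[15 3 _ _ _ _] head=0 tail=2 count=2
After op 3 (write(13)): arr=[15 3 13 _ _ _] head=0 tail=3 count=3
After op 4 (write(8)): arr=[15 3 13 8 _ _] head=0 tail=4 count=4
After op 5 (read()): arr=[15 3 13 8 _ _] head=1 tail=4 count=3
After op 6 (write(21)): arr=[15 3 13 8 21 _] head=1 tail=5 count=4
After op 7 (read()): arr=[15 3 13 8 21 _] head=2 tail=5 count=3
After op 8 (read()): arr=[15 3 13 8 21 _] head=3 tail=5 count=2
After op 9 (write(22)): arr=[15 3 13 8 21 22] head=3 tail=0 count=3
After op 10 (write(4)): arr=[4 3 13 8 21 22] head=3 tail=1 count=4
After op 11 (write(6)): arr=[4 6 13 8 21 22] head=3 tail=2 count=5
After op 12 (write(1)): arr=[4 6 1 8 21 22] head=3 tail=3 count=6
After op 13 (write(20)): arr=[4 6 1 20 21 22] head=4 tail=4 count=6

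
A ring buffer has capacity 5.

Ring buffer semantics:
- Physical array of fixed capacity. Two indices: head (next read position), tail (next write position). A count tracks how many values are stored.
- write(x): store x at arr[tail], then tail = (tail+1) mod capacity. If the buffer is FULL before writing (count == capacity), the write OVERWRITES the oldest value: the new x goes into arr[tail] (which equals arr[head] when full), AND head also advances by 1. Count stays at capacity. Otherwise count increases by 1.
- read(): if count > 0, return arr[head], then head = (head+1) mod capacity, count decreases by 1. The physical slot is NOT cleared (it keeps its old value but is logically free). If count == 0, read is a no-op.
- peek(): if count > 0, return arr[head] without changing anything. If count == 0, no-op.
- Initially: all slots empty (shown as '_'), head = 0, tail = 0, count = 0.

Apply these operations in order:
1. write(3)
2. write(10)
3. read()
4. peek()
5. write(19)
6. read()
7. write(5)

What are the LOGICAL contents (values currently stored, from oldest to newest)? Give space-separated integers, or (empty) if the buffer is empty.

Answer: 19 5

Derivation:
After op 1 (write(3)): arr=[3 _ _ _ _] head=0 tail=1 count=1
After op 2 (write(10)): arr=[3 10 _ _ _] head=0 tail=2 count=2
After op 3 (read()): arr=[3 10 _ _ _] head=1 tail=2 count=1
After op 4 (peek()): arr=[3 10 _ _ _] head=1 tail=2 count=1
After op 5 (write(19)): arr=[3 10 19 _ _] head=1 tail=3 count=2
After op 6 (read()): arr=[3 10 19 _ _] head=2 tail=3 count=1
After op 7 (write(5)): arr=[3 10 19 5 _] head=2 tail=4 count=2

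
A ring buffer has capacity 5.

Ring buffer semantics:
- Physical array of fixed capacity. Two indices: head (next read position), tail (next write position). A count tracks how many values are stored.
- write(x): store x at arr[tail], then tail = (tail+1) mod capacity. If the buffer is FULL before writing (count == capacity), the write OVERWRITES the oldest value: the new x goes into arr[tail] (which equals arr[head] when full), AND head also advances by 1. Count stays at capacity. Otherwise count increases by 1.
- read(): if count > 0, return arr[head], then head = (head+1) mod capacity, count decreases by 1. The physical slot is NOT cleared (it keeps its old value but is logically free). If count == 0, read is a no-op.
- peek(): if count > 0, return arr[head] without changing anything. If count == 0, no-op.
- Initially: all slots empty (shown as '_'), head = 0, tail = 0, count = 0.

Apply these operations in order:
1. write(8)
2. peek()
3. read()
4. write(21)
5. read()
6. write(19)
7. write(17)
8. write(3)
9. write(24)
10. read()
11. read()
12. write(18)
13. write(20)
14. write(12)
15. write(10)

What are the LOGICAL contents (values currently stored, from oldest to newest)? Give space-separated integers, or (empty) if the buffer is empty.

Answer: 24 18 20 12 10

Derivation:
After op 1 (write(8)): arr=[8 _ _ _ _] head=0 tail=1 count=1
After op 2 (peek()): arr=[8 _ _ _ _] head=0 tail=1 count=1
After op 3 (read()): arr=[8 _ _ _ _] head=1 tail=1 count=0
After op 4 (write(21)): arr=[8 21 _ _ _] head=1 tail=2 count=1
After op 5 (read()): arr=[8 21 _ _ _] head=2 tail=2 count=0
After op 6 (write(19)): arr=[8 21 19 _ _] head=2 tail=3 count=1
After op 7 (write(17)): arr=[8 21 19 17 _] head=2 tail=4 count=2
After op 8 (write(3)): arr=[8 21 19 17 3] head=2 tail=0 count=3
After op 9 (write(24)): arr=[24 21 19 17 3] head=2 tail=1 count=4
After op 10 (read()): arr=[24 21 19 17 3] head=3 tail=1 count=3
After op 11 (read()): arr=[24 21 19 17 3] head=4 tail=1 count=2
After op 12 (write(18)): arr=[24 18 19 17 3] head=4 tail=2 count=3
After op 13 (write(20)): arr=[24 18 20 17 3] head=4 tail=3 count=4
After op 14 (write(12)): arr=[24 18 20 12 3] head=4 tail=4 count=5
After op 15 (write(10)): arr=[24 18 20 12 10] head=0 tail=0 count=5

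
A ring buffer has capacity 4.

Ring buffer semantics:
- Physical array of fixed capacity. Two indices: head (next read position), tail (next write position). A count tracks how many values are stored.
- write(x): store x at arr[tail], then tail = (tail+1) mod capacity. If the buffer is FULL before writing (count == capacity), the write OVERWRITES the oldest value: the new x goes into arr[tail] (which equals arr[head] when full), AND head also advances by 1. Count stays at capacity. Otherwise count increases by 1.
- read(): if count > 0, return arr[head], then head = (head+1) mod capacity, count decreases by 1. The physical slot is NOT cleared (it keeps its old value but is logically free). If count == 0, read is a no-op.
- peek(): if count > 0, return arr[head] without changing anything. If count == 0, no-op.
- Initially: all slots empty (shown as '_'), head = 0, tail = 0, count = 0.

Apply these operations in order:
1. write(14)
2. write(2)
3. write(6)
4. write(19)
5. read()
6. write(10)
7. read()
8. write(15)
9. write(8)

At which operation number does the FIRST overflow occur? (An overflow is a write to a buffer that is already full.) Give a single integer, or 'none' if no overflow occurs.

After op 1 (write(14)): arr=[14 _ _ _] head=0 tail=1 count=1
After op 2 (write(2)): arr=[14 2 _ _] head=0 tail=2 count=2
After op 3 (write(6)): arr=[14 2 6 _] head=0 tail=3 count=3
After op 4 (write(19)): arr=[14 2 6 19] head=0 tail=0 count=4
After op 5 (read()): arr=[14 2 6 19] head=1 tail=0 count=3
After op 6 (write(10)): arr=[10 2 6 19] head=1 tail=1 count=4
After op 7 (read()): arr=[10 2 6 19] head=2 tail=1 count=3
After op 8 (write(15)): arr=[10 15 6 19] head=2 tail=2 count=4
After op 9 (write(8)): arr=[10 15 8 19] head=3 tail=3 count=4

Answer: 9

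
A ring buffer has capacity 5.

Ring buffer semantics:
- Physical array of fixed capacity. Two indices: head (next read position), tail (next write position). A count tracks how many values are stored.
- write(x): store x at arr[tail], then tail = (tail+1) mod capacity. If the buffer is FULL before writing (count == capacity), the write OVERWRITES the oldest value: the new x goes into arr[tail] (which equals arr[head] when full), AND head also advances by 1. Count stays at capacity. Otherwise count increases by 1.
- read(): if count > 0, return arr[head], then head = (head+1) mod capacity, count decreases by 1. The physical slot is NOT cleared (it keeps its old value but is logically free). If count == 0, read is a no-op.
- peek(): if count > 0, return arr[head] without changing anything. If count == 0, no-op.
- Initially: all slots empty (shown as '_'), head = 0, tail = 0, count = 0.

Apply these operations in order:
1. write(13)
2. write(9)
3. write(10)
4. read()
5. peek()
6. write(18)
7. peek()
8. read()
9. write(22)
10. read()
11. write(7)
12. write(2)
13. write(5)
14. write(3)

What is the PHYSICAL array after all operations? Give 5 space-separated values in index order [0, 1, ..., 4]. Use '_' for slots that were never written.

Answer: 7 2 5 3 22

Derivation:
After op 1 (write(13)): arr=[13 _ _ _ _] head=0 tail=1 count=1
After op 2 (write(9)): arr=[13 9 _ _ _] head=0 tail=2 count=2
After op 3 (write(10)): arr=[13 9 10 _ _] head=0 tail=3 count=3
After op 4 (read()): arr=[13 9 10 _ _] head=1 tail=3 count=2
After op 5 (peek()): arr=[13 9 10 _ _] head=1 tail=3 count=2
After op 6 (write(18)): arr=[13 9 10 18 _] head=1 tail=4 count=3
After op 7 (peek()): arr=[13 9 10 18 _] head=1 tail=4 count=3
After op 8 (read()): arr=[13 9 10 18 _] head=2 tail=4 count=2
After op 9 (write(22)): arr=[13 9 10 18 22] head=2 tail=0 count=3
After op 10 (read()): arr=[13 9 10 18 22] head=3 tail=0 count=2
After op 11 (write(7)): arr=[7 9 10 18 22] head=3 tail=1 count=3
After op 12 (write(2)): arr=[7 2 10 18 22] head=3 tail=2 count=4
After op 13 (write(5)): arr=[7 2 5 18 22] head=3 tail=3 count=5
After op 14 (write(3)): arr=[7 2 5 3 22] head=4 tail=4 count=5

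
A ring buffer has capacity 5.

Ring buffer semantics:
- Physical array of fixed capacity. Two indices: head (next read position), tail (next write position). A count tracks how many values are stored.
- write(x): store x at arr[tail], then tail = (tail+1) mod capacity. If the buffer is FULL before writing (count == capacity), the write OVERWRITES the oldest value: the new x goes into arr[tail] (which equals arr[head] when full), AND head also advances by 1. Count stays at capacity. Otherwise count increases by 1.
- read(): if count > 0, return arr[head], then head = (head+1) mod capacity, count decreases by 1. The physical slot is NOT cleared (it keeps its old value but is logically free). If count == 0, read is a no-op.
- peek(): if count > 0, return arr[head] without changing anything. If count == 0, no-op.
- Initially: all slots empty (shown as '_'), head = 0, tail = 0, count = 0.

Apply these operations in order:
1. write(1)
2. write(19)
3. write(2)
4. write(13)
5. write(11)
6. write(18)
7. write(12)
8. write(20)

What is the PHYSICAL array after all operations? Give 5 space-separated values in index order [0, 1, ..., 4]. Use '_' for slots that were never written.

After op 1 (write(1)): arr=[1 _ _ _ _] head=0 tail=1 count=1
After op 2 (write(19)): arr=[1 19 _ _ _] head=0 tail=2 count=2
After op 3 (write(2)): arr=[1 19 2 _ _] head=0 tail=3 count=3
After op 4 (write(13)): arr=[1 19 2 13 _] head=0 tail=4 count=4
After op 5 (write(11)): arr=[1 19 2 13 11] head=0 tail=0 count=5
After op 6 (write(18)): arr=[18 19 2 13 11] head=1 tail=1 count=5
After op 7 (write(12)): arr=[18 12 2 13 11] head=2 tail=2 count=5
After op 8 (write(20)): arr=[18 12 20 13 11] head=3 tail=3 count=5

Answer: 18 12 20 13 11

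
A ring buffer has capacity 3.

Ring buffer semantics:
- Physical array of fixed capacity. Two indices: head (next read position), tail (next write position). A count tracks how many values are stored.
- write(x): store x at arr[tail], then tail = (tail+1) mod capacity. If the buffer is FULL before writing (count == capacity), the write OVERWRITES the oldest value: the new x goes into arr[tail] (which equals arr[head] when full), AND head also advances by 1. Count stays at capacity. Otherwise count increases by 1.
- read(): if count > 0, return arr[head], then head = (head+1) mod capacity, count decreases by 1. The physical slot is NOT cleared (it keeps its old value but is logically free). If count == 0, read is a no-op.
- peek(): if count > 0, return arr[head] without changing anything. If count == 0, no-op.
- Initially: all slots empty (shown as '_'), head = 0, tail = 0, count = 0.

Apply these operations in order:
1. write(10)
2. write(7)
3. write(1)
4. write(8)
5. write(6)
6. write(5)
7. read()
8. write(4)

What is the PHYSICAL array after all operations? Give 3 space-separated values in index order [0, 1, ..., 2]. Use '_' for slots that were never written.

After op 1 (write(10)): arr=[10 _ _] head=0 tail=1 count=1
After op 2 (write(7)): arr=[10 7 _] head=0 tail=2 count=2
After op 3 (write(1)): arr=[10 7 1] head=0 tail=0 count=3
After op 4 (write(8)): arr=[8 7 1] head=1 tail=1 count=3
After op 5 (write(6)): arr=[8 6 1] head=2 tail=2 count=3
After op 6 (write(5)): arr=[8 6 5] head=0 tail=0 count=3
After op 7 (read()): arr=[8 6 5] head=1 tail=0 count=2
After op 8 (write(4)): arr=[4 6 5] head=1 tail=1 count=3

Answer: 4 6 5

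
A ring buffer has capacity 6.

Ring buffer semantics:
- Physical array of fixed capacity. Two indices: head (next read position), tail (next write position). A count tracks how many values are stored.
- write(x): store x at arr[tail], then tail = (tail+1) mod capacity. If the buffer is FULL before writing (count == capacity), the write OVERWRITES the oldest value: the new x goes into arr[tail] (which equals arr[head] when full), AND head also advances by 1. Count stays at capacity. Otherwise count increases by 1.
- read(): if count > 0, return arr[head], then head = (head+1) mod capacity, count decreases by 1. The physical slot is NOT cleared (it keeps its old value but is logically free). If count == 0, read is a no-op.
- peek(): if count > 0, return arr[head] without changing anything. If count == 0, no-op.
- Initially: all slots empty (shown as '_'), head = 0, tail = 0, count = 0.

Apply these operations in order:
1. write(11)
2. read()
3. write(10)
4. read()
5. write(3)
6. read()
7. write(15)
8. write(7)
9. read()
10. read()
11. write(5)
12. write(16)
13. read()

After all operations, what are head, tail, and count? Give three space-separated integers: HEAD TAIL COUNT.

After op 1 (write(11)): arr=[11 _ _ _ _ _] head=0 tail=1 count=1
After op 2 (read()): arr=[11 _ _ _ _ _] head=1 tail=1 count=0
After op 3 (write(10)): arr=[11 10 _ _ _ _] head=1 tail=2 count=1
After op 4 (read()): arr=[11 10 _ _ _ _] head=2 tail=2 count=0
After op 5 (write(3)): arr=[11 10 3 _ _ _] head=2 tail=3 count=1
After op 6 (read()): arr=[11 10 3 _ _ _] head=3 tail=3 count=0
After op 7 (write(15)): arr=[11 10 3 15 _ _] head=3 tail=4 count=1
After op 8 (write(7)): arr=[11 10 3 15 7 _] head=3 tail=5 count=2
After op 9 (read()): arr=[11 10 3 15 7 _] head=4 tail=5 count=1
After op 10 (read()): arr=[11 10 3 15 7 _] head=5 tail=5 count=0
After op 11 (write(5)): arr=[11 10 3 15 7 5] head=5 tail=0 count=1
After op 12 (write(16)): arr=[16 10 3 15 7 5] head=5 tail=1 count=2
After op 13 (read()): arr=[16 10 3 15 7 5] head=0 tail=1 count=1

Answer: 0 1 1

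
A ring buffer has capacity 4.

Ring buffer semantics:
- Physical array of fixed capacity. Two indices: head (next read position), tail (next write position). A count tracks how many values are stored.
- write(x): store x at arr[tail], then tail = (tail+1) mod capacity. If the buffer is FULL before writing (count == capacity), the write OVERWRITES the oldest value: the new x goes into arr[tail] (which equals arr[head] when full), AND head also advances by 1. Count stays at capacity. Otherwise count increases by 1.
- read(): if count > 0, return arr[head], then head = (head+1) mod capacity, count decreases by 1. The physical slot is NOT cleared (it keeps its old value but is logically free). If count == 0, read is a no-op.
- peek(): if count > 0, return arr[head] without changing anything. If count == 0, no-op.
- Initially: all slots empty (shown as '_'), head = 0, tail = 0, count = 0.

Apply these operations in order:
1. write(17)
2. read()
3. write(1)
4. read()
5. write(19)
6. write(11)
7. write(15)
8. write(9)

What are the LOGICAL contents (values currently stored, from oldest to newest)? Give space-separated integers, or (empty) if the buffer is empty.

Answer: 19 11 15 9

Derivation:
After op 1 (write(17)): arr=[17 _ _ _] head=0 tail=1 count=1
After op 2 (read()): arr=[17 _ _ _] head=1 tail=1 count=0
After op 3 (write(1)): arr=[17 1 _ _] head=1 tail=2 count=1
After op 4 (read()): arr=[17 1 _ _] head=2 tail=2 count=0
After op 5 (write(19)): arr=[17 1 19 _] head=2 tail=3 count=1
After op 6 (write(11)): arr=[17 1 19 11] head=2 tail=0 count=2
After op 7 (write(15)): arr=[15 1 19 11] head=2 tail=1 count=3
After op 8 (write(9)): arr=[15 9 19 11] head=2 tail=2 count=4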